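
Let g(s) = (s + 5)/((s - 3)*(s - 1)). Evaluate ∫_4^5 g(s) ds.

Factor the denominator: s**2 - 4*s + 3 = (s - 1)(s - 3).
Partial fractions: (s + 5)/((s - 3)*(s - 1)) = -3/(s - 1) + 4/(s - 3).
An antiderivative is F(s) = 4*log(s - 3) - 3*log(s - 1).
Then F(5) - F(4) = (-log(4)) - (-log(27)) = log(27/4).

log(27/4)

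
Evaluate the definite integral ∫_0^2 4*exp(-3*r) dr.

4/3 - 4*exp(-6)/3

An antiderivative is F(r) = -4*exp(-3*r)/3.
Then F(2) - F(0) = (-4*exp(-6)/3) - (-4/3) = 4/3 - 4*exp(-6)/3.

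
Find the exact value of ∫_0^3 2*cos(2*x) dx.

sin(6)

Let u = 2*x, so du = 2 dx. When x = 0, u = 0; when x = 3, u = 6.
The integral becomes ∫ cos(u) du from 0 to 6, with antiderivative sin(u).
Back in x: F(x) = sin(2*x).
Then F(3) - F(0) = (sin(6)) - (0) = sin(6).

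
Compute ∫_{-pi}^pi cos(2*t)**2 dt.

pi

Use the identity cos^2(2*t) = (1 + cos(4*t))/2.
An antiderivative is F(t) = t/2 + sin(4*t)/8.
Then F(pi) - F(-pi) = (pi/2) - (-pi/2) = pi.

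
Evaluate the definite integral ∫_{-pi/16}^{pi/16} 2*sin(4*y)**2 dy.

Use the identity sin^2(4*y) = (1 - cos(8*y))/2.
An antiderivative is F(y) = y - sin(8*y)/8.
Then F(pi/16) - F(-pi/16) = (-1/8 + pi/16) - (1/8 - pi/16) = -1/4 + pi/8.

-1/4 + pi/8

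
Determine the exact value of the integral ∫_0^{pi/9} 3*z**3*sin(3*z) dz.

-sqrt(3)/9 - pi**3/1458 + sqrt(3)*pi**2/162 + pi/27

Integrate by parts 3 times (u = z^3, dv = 3*sin(3*z) dz).
An antiderivative is F(z) = -z**3*cos(3*z) + z**2*sin(3*z) + 2*z*cos(3*z)/3 - 2*sin(3*z)/9.
Then F(pi/9) - F(0) = (-sqrt(3)/9 - pi**3/1458 + sqrt(3)*pi**2/162 + pi/27) - (0) = -sqrt(3)/9 - pi**3/1458 + sqrt(3)*pi**2/162 + pi/27.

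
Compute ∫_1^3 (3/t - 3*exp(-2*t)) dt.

An antiderivative is F(t) = 3*log(t) + 3*exp(-2*t)/2.
Then F(3) - F(1) = (3*exp(-6)/2 + 3*log(3)) - (3*exp(-2)/2) = -3*exp(-2)/2 + 3*exp(-6)/2 + 3*log(3).

-3*exp(-2)/2 + 3*exp(-6)/2 + 3*log(3)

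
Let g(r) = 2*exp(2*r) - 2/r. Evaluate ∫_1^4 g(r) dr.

-exp(2) - log(16) + exp(8)

An antiderivative is F(r) = exp(2*r) - 2*log(r).
Then F(4) - F(1) = (-log(16) + exp(8)) - (exp(2)) = -exp(2) - log(16) + exp(8).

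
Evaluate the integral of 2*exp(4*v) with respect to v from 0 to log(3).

Let u = exp(v), so du = exp(v) dv. When v = 0, u = 1; when v = log(3), u = 3.
The integral becomes 2·∫ u**3 du from 1 to 3, with antiderivative u**4/2.
Back in v: F(v) = exp(4*v)/2.
Then F(log(3)) - F(0) = (81/2) - (1/2) = 40.

40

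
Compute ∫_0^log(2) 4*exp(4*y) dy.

15

Let u = exp(y), so du = exp(y) dy. When y = 0, u = 1; when y = log(2), u = 2.
The integral becomes 4·∫ u**3 du from 1 to 2, with antiderivative u**4.
Back in y: F(y) = exp(4*y).
Then F(log(2)) - F(0) = (16) - (1) = 15.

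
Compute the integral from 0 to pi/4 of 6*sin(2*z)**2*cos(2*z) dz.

Let u = sin(2*z), so du = 2*cos(2*z) dz. When z = 0, u = 0; when z = pi/4, u = 1.
The integral becomes 3·∫ u**2 du from 0 to 1, with antiderivative u**3.
Back in z: F(z) = sin(2*z)**3.
Then F(pi/4) - F(0) = (1) - (0) = 1.

1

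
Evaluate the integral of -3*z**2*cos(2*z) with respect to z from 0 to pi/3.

-sqrt(3)*pi**2/12 + 3*sqrt(3)/8 + pi/4

Integrate by parts twice (u = z^2, dv = -3*cos(2*z) dz).
An antiderivative is F(z) = -3*z**2*sin(2*z)/2 - 3*z*cos(2*z)/2 + 3*sin(2*z)/4.
Then F(pi/3) - F(0) = (-sqrt(3)*pi**2/12 + 3*sqrt(3)/8 + pi/4) - (0) = -sqrt(3)*pi**2/12 + 3*sqrt(3)/8 + pi/4.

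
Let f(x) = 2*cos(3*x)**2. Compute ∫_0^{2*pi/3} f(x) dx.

2*pi/3

Use the identity cos^2(3*x) = (1 + cos(6*x))/2.
An antiderivative is F(x) = x + sin(6*x)/6.
Then F(2*pi/3) - F(0) = (2*pi/3) - (0) = 2*pi/3.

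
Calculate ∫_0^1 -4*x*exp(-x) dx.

-4 + 8*exp(-1)

Integrate by parts once (u = x, dv = -4*exp(-x) dx).
An antiderivative is F(x) = (4*x + 4)*exp(-x).
Then F(1) - F(0) = (8*exp(-1)) - (4) = -4 + 8*exp(-1).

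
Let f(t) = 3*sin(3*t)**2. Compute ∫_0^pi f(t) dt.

Use the identity sin^2(3*t) = (1 - cos(6*t))/2.
An antiderivative is F(t) = 3*t/2 - sin(6*t)/4.
Then F(pi) - F(0) = (3*pi/2) - (0) = 3*pi/2.

3*pi/2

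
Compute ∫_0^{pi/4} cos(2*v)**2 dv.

pi/8

Use the identity cos^2(2*v) = (1 + cos(4*v))/2.
An antiderivative is F(v) = v/2 + sin(4*v)/8.
Then F(pi/4) - F(0) = (pi/8) - (0) = pi/8.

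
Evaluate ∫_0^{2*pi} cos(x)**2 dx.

pi

Use the identity cos^2(x) = (1 + cos(2*x))/2.
An antiderivative is F(x) = x/2 + sin(2*x)/4.
Then F(2*pi) - F(0) = (pi) - (0) = pi.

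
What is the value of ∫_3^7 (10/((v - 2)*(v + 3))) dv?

Factor the denominator: v**2 + v - 6 = (v + 3)(v - 2).
Partial fractions: 10/((v - 2)*(v + 3)) = -2/(v + 3) + 2/(v - 2).
An antiderivative is F(v) = 2*log(v - 2) - 2*log(v + 3).
Then F(7) - F(3) = (-log(4)) - (-log(36)) = log(9).

log(9)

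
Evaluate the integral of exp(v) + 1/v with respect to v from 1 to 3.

An antiderivative is F(v) = exp(v) + log(v).
Then F(3) - F(1) = (log(3) + exp(3)) - (exp(1)) = -exp(1) + log(3) + exp(3).

-exp(1) + log(3) + exp(3)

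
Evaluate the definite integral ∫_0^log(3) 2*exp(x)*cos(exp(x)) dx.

Let u = exp(x), so du = exp(x) dx. When x = 0, u = 1; when x = log(3), u = 3.
The integral becomes 2·∫ cos(u) du from 1 to 3, with antiderivative 2*sin(u).
Back in x: F(x) = 2*sin(exp(x)).
Then F(log(3)) - F(0) = (2*sin(3)) - (2*sin(1)) = -2*sin(1) + 2*sin(3).

-2*sin(1) + 2*sin(3)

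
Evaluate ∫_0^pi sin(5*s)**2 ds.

Use the identity sin^2(5*s) = (1 - cos(10*s))/2.
An antiderivative is F(s) = s/2 - sin(10*s)/20.
Then F(pi) - F(0) = (pi/2) - (0) = pi/2.

pi/2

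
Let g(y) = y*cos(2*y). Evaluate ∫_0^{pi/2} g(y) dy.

Integrate by parts once (u = y, dv = cos(2*y) dy).
An antiderivative is F(y) = y*sin(2*y)/2 + cos(2*y)/4.
Then F(pi/2) - F(0) = (-1/4) - (1/4) = -1/2.

-1/2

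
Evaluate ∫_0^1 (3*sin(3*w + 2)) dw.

cos(2) - cos(5)

Let u = 3*w + 2, so du = 3 dw. When w = 0, u = 2; when w = 1, u = 5.
The integral becomes ∫ sin(u) du from 2 to 5, with antiderivative -cos(u).
Back in w: F(w) = -cos(3*w + 2).
Then F(1) - F(0) = (-cos(5)) - (-cos(2)) = cos(2) - cos(5).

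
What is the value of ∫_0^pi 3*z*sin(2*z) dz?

-3*pi/2

Integrate by parts once (u = z, dv = 3*sin(2*z) dz).
An antiderivative is F(z) = -3*z*cos(2*z)/2 + 3*sin(2*z)/4.
Then F(pi) - F(0) = (-3*pi/2) - (0) = -3*pi/2.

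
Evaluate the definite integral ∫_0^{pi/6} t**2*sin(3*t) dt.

-2/27 + pi/27

Integrate by parts twice (u = t^2, dv = sin(3*t) dt).
An antiderivative is F(t) = -t**2*cos(3*t)/3 + 2*t*sin(3*t)/9 + 2*cos(3*t)/27.
Then F(pi/6) - F(0) = (pi/27) - (2/27) = -2/27 + pi/27.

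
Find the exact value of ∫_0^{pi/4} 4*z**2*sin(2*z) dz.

-1 + pi/2

Integrate by parts twice (u = z^2, dv = 4*sin(2*z) dz).
An antiderivative is F(z) = -2*z**2*cos(2*z) + 2*z*sin(2*z) + cos(2*z).
Then F(pi/4) - F(0) = (pi/2) - (1) = -1 + pi/2.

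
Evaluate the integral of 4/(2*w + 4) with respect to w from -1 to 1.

log(9)

An antiderivative is F(w) = 2*log(2*w + 4).
Then F(1) - F(-1) = (log(36)) - (log(4)) = log(9).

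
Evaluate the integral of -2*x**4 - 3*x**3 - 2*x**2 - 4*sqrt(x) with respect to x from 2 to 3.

-8749/60 - 8*sqrt(3) + 16*sqrt(2)/3

By the power rule, an antiderivative is F(x) = -2*x**5/5 - 3*x**4/4 - 8*x**(3/2)/3 - 2*x**3/3.
Then F(3) - F(2) = (-3519/20 - 8*sqrt(3)) - (-452/15 - 16*sqrt(2)/3) = -8749/60 - 8*sqrt(3) + 16*sqrt(2)/3.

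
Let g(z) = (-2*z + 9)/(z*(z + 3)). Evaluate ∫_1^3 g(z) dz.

Factor the denominator: z**2 + 3*z = (z + 3)z.
Partial fractions: (-2*z + 9)/(z*(z + 3)) = -5/(z + 3) + 3/z.
An antiderivative is F(z) = 3*log(z) - 5*log(z + 3).
Then F(3) - F(1) = (-5*log(2) - 2*log(3)) - (-10*log(2)) = log(32/9).

log(32/9)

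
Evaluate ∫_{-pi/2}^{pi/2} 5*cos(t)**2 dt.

Use the identity cos^2(t) = (1 + cos(2*t))/2.
An antiderivative is F(t) = 5*t/2 + 5*sin(2*t)/4.
Then F(pi/2) - F(-pi/2) = (5*pi/4) - (-5*pi/4) = 5*pi/2.

5*pi/2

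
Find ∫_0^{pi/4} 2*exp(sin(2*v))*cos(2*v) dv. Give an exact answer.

-1 + E

Let u = sin(2*v), so du = 2*cos(2*v) dv. When v = 0, u = 0; when v = pi/4, u = 1.
The integral becomes ∫ exp(u) du from 0 to 1, with antiderivative exp(u).
Back in v: F(v) = exp(sin(2*v)).
Then F(pi/4) - F(0) = (E) - (1) = -1 + E.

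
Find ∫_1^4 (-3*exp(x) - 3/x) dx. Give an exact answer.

-3*exp(4) - 3*log(4) + 3*exp(1)

An antiderivative is F(x) = -3*exp(x) - 3*log(x).
Then F(4) - F(1) = (-3*exp(4) - 3*log(4)) - (-3*exp(1)) = -3*exp(4) - 3*log(4) + 3*exp(1).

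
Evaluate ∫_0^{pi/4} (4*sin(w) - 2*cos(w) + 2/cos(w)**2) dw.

6 - 3*sqrt(2)

An antiderivative is F(w) = -2*sin(w) - 4*cos(w) + 2*tan(w).
Then F(pi/4) - F(0) = (2 - 3*sqrt(2)) - (-4) = 6 - 3*sqrt(2).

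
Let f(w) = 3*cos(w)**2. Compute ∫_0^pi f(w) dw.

3*pi/2

Use the identity cos^2(w) = (1 + cos(2*w))/2.
An antiderivative is F(w) = 3*w/2 + 3*sin(2*w)/4.
Then F(pi) - F(0) = (3*pi/2) - (0) = 3*pi/2.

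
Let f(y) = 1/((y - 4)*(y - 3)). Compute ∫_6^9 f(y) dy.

Factor the denominator: y**2 - 7*y + 12 = (y - 3)(y - 4).
Partial fractions: 1/((y - 4)*(y - 3)) = -1/(y - 3) + 1/(y - 4).
An antiderivative is F(y) = log(y - 4) - log(y - 3).
Then F(9) - F(6) = (log(5/6)) - (log(2/3)) = log(5/4).

log(5/4)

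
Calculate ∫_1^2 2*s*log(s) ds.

-3/2 + log(16)

Integrate by parts once (u = ln s, dv = 2*s ds).
An antiderivative is F(s) = s**2*(2*log(s) - 1)/2.
Then F(2) - F(1) = (-2 + log(16)) - (-1/2) = -3/2 + log(16).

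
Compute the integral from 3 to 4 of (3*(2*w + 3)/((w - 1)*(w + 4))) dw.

-3*log(7) + 3*log(3) + 6*log(2)

Factor the denominator: w**2 + 3*w - 4 = (w + 4)(w - 1).
Partial fractions: 3*(2*w + 3)/((w - 1)*(w + 4)) = 3/(w + 4) + 3/(w - 1).
An antiderivative is F(w) = 3*log(w - 1) + 3*log(w + 4).
Then F(4) - F(3) = (3*log(3) + 9*log(2)) - (3*log(2) + 3*log(7)) = -3*log(7) + 3*log(3) + 6*log(2).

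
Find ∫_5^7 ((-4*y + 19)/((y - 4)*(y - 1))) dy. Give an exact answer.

Factor the denominator: y**2 - 5*y + 4 = (y - 1)(y - 4).
Partial fractions: (-4*y + 19)/((y - 4)*(y - 1)) = -5/(y - 1) + 1/(y - 4).
An antiderivative is F(y) = log(y - 4) - 5*log(y - 1).
Then F(7) - F(5) = (-4*log(3) - 5*log(2)) - (-10*log(2)) = log(32/81).

log(32/81)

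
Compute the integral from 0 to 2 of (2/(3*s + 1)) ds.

2*log(7)/3

An antiderivative is F(s) = 2*log(3*s + 1)/3.
Then F(2) - F(0) = (2*log(7)/3) - (0) = 2*log(7)/3.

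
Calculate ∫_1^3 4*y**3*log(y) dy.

Integrate by parts once (u = ln y, dv = 4*y**3 dy).
An antiderivative is F(y) = y**4*(4*log(y) - 1)/4.
Then F(3) - F(1) = (-81/4 + 81*log(3)) - (-1/4) = -20 + 81*log(3).

-20 + 81*log(3)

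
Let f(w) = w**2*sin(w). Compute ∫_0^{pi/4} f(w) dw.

-2 - sqrt(2)*pi**2/32 + sqrt(2)*pi/4 + sqrt(2)

Integrate by parts twice (u = w^2, dv = sin(w) dw).
An antiderivative is F(w) = -w**2*cos(w) + 2*w*sin(w) + 2*cos(w).
Then F(pi/4) - F(0) = (sqrt(2)*(-pi**2 + 8*pi + 32)/32) - (2) = -2 - sqrt(2)*pi**2/32 + sqrt(2)*pi/4 + sqrt(2).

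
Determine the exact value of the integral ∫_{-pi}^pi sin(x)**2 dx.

pi

Use the identity sin^2(x) = (1 - cos(2*x))/2.
An antiderivative is F(x) = x/2 - sin(2*x)/4.
Then F(pi) - F(-pi) = (pi/2) - (-pi/2) = pi.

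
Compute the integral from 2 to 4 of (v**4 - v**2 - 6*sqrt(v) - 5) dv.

8*sqrt(2) + 2066/15

By the power rule, an antiderivative is F(v) = v**5/5 - 4*v**(3/2) - v**3/3 - 5*v.
Then F(4) - F(2) = (1972/15) - (-8*sqrt(2) - 94/15) = 8*sqrt(2) + 2066/15.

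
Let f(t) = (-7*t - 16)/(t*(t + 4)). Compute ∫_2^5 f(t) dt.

-4*log(5) - 3*log(3) + 7*log(2)

Factor the denominator: t**2 + 4*t = (t + 4)t.
Partial fractions: (-7*t - 16)/(t*(t + 4)) = -3/(t + 4) - 4/t.
An antiderivative is F(t) = -4*log(t) - 3*log(t + 4).
Then F(5) - F(2) = (-6*log(3) - 4*log(5)) - (-7*log(2) - 3*log(3)) = -4*log(5) - 3*log(3) + 7*log(2).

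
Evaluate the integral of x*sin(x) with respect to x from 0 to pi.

Integrate by parts once (u = x, dv = sin(x) dx).
An antiderivative is F(x) = -x*cos(x) + sin(x).
Then F(pi) - F(0) = (pi) - (0) = pi.

pi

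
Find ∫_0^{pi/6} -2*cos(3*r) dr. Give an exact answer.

An antiderivative is F(r) = -2*sin(3*r)/3.
Then F(pi/6) - F(0) = (-2/3) - (0) = -2/3.

-2/3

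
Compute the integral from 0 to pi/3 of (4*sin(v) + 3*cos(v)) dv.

An antiderivative is F(v) = 3*sin(v) - 4*cos(v).
Then F(pi/3) - F(0) = (-2 + 3*sqrt(3)/2) - (-4) = 2 + 3*sqrt(3)/2.

2 + 3*sqrt(3)/2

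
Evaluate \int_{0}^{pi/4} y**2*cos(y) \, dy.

Integrate by parts twice (u = y^2, dv = cos(y) dy).
An antiderivative is F(y) = y**2*sin(y) + 2*y*cos(y) - 2*sin(y).
Then F(pi/4) - F(0) = (sqrt(2)*(-32 + pi**2 + 8*pi)/32) - (0) = sqrt(2)*(-32 + pi**2 + 8*pi)/32.

sqrt(2)*(-32 + pi**2 + 8*pi)/32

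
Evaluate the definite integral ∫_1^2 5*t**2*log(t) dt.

-35/9 + 40*log(2)/3

Integrate by parts once (u = ln t, dv = 5*t**2 dt).
An antiderivative is F(t) = 5*t**3*(3*log(t) - 1)/9.
Then F(2) - F(1) = (-40/9 + 40*log(2)/3) - (-5/9) = -35/9 + 40*log(2)/3.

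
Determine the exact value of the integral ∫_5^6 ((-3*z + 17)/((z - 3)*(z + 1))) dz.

-5*log(7) + 3*log(2) + 7*log(3)

Factor the denominator: z**2 - 2*z - 3 = (z + 1)(z - 3).
Partial fractions: (-3*z + 17)/((z - 3)*(z + 1)) = -5/(z + 1) + 2/(z - 3).
An antiderivative is F(z) = 2*log(z - 3) - 5*log(z + 1).
Then F(6) - F(5) = (-5*log(7) + 2*log(3)) - (-5*log(3) - 3*log(2)) = -5*log(7) + 3*log(2) + 7*log(3).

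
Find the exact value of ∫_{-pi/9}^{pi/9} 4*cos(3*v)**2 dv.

sqrt(3)/3 + 4*pi/9

Use the identity cos^2(3*v) = (1 + cos(6*v))/2.
An antiderivative is F(v) = 2*v + sin(6*v)/3.
Then F(pi/9) - F(-pi/9) = (sqrt(3)/6 + 2*pi/9) - (-2*pi/9 - sqrt(3)/6) = sqrt(3)/3 + 4*pi/9.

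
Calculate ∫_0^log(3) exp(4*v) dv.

20

Let u = exp(v), so du = exp(v) dv. When v = 0, u = 1; when v = log(3), u = 3.
The integral becomes ∫ u**3 du from 1 to 3, with antiderivative u**4/4.
Back in v: F(v) = exp(4*v)/4.
Then F(log(3)) - F(0) = (81/4) - (1/4) = 20.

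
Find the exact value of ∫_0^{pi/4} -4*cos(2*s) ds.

An antiderivative is F(s) = -2*sin(2*s).
Then F(pi/4) - F(0) = (-2) - (0) = -2.

-2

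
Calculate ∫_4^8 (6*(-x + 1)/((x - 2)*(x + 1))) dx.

-10*log(3) + 4*log(5)

Factor the denominator: x**2 - x - 2 = (x + 1)(x - 2).
Partial fractions: 6*(-x + 1)/((x - 2)*(x + 1)) = -4/(x + 1) - 2/(x - 2).
An antiderivative is F(x) = -2*log(x - 2) - 4*log(x + 1).
Then F(8) - F(4) = (-10*log(3) - 2*log(2)) - (-4*log(5) - 2*log(2)) = -10*log(3) + 4*log(5).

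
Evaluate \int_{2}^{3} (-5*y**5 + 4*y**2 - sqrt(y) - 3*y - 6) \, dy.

-1627/3 - 2*sqrt(3) + 4*sqrt(2)/3

By the power rule, an antiderivative is F(y) = -5*y**6/6 - 2*y**(3/2)/3 + 4*y**3/3 - 3*y**2/2 - 6*y.
Then F(3) - F(2) = (-603 - 2*sqrt(3)) - (-182/3 - 4*sqrt(2)/3) = -1627/3 - 2*sqrt(3) + 4*sqrt(2)/3.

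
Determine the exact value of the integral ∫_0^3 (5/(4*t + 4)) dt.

An antiderivative is F(t) = 5*log(4*t + 4)/4.
Then F(3) - F(0) = (log(32)) - (5*log(2)/2) = 5*log(2)/2.

5*log(2)/2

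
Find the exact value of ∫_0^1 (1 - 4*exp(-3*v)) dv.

(4 - exp(3))*exp(-3)/3

An antiderivative is F(v) = v + 4*exp(-3*v)/3.
Then F(1) - F(0) = (4*exp(-3)/3 + 1) - (4/3) = (4 - exp(3))*exp(-3)/3.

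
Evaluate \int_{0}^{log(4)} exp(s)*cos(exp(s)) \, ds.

Let u = exp(s), so du = exp(s) ds. When s = 0, u = 1; when s = log(4), u = 4.
The integral becomes ∫ cos(u) du from 1 to 4, with antiderivative sin(u).
Back in s: F(s) = sin(exp(s)).
Then F(log(4)) - F(0) = (sin(4)) - (sin(1)) = -sin(1) + sin(4).

-sin(1) + sin(4)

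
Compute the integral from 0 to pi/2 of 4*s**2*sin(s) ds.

Integrate by parts twice (u = s^2, dv = 4*sin(s) ds).
An antiderivative is F(s) = -4*s**2*cos(s) + 8*s*sin(s) + 8*cos(s).
Then F(pi/2) - F(0) = (4*pi) - (8) = -8 + 4*pi.

-8 + 4*pi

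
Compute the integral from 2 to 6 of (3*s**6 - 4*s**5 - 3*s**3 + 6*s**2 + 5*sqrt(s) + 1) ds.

-20*sqrt(2)/3 + 20*sqrt(6) + 1854644/21

By the power rule, an antiderivative is F(s) = 3*s**7/7 - 2*s**6/3 - 3*s**4/4 + 10*s**(3/2)/3 + 2*s**3 + s.
Then F(6) - F(2) = (20*sqrt(6) + 618342/7) - (20*sqrt(2)/3 + 382/21) = -20*sqrt(2)/3 + 20*sqrt(6) + 1854644/21.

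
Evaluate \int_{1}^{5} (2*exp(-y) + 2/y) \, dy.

-2*exp(-5) + 2*exp(-1) + 2*log(5)

An antiderivative is F(y) = 2*log(y) - 2*exp(-y).
Then F(5) - F(1) = (-2*exp(-5) + 2*log(5)) - (-2*exp(-1)) = -2*exp(-5) + 2*exp(-1) + 2*log(5).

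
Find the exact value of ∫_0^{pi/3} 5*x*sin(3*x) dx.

Integrate by parts once (u = x, dv = 5*sin(3*x) dx).
An antiderivative is F(x) = -5*x*cos(3*x)/3 + 5*sin(3*x)/9.
Then F(pi/3) - F(0) = (5*pi/9) - (0) = 5*pi/9.

5*pi/9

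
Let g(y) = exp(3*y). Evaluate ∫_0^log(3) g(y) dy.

26/3

Let u = exp(y), so du = exp(y) dy. When y = 0, u = 1; when y = log(3), u = 3.
The integral becomes ∫ u**2 du from 1 to 3, with antiderivative u**3/3.
Back in y: F(y) = exp(3*y)/3.
Then F(log(3)) - F(0) = (9) - (1/3) = 26/3.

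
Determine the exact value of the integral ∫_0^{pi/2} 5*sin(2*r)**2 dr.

Use the identity sin^2(2*r) = (1 - cos(4*r))/2.
An antiderivative is F(r) = 5*r/2 - 5*sin(4*r)/8.
Then F(pi/2) - F(0) = (5*pi/4) - (0) = 5*pi/4.

5*pi/4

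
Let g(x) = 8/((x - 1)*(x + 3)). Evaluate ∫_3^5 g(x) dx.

log(9/4)

Factor the denominator: x**2 + 2*x - 3 = (x + 3)(x - 1).
Partial fractions: 8/((x - 1)*(x + 3)) = -2/(x + 3) + 2/(x - 1).
An antiderivative is F(x) = 2*log(x - 1) - 2*log(x + 3).
Then F(5) - F(3) = (-log(4)) - (-log(9)) = log(9/4).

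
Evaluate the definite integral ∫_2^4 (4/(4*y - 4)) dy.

An antiderivative is F(y) = log(4*y - 4).
Then F(4) - F(2) = (log(12)) - (log(4)) = log(3).

log(3)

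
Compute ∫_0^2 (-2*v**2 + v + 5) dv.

By the power rule, an antiderivative is F(v) = -2*v**3/3 + v**2/2 + 5*v.
Then F(2) - F(0) = (20/3) - (0) = 20/3.

20/3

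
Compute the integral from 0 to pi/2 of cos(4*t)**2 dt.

Use the identity cos^2(4*t) = (1 + cos(8*t))/2.
An antiderivative is F(t) = t/2 + sin(8*t)/16.
Then F(pi/2) - F(0) = (pi/4) - (0) = pi/4.

pi/4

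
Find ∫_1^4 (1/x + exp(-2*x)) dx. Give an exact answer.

(-1 + exp(6) + 4*exp(8)*log(2))*exp(-8)/2

An antiderivative is F(x) = log(x) - exp(-2*x)/2.
Then F(4) - F(1) = (-exp(-8)/2 + 2*log(2)) - (-exp(-2)/2) = (-1 + exp(6) + 4*exp(8)*log(2))*exp(-8)/2.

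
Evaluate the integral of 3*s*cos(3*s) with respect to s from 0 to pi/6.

Integrate by parts once (u = s, dv = 3*cos(3*s) ds).
An antiderivative is F(s) = s*sin(3*s) + cos(3*s)/3.
Then F(pi/6) - F(0) = (pi/6) - (1/3) = -1/3 + pi/6.

-1/3 + pi/6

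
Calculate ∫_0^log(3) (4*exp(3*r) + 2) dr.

An antiderivative is F(r) = 4*exp(3*r)/3 + 2*r.
Then F(log(3)) - F(0) = (2*log(3) + 36) - (4/3) = log(9) + 104/3.

log(9) + 104/3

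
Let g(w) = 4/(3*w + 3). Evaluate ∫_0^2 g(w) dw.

4*log(3)/3

An antiderivative is F(w) = 4*log(3*w + 3)/3.
Then F(2) - F(0) = (8*log(3)/3) - (4*log(3)/3) = 4*log(3)/3.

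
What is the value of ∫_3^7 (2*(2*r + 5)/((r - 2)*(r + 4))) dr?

-log(7) + log(11) + 3*log(5)

Factor the denominator: r**2 + 2*r - 8 = (r + 4)(r - 2).
Partial fractions: 2*(2*r + 5)/((r - 2)*(r + 4)) = 1/(r + 4) + 3/(r - 2).
An antiderivative is F(r) = 3*log(r - 2) + log(r + 4).
Then F(7) - F(3) = (log(11) + 3*log(5)) - (log(7)) = -log(7) + log(11) + 3*log(5).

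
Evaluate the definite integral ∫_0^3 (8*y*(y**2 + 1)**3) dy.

9999

Let u = y**2 + 1, so du = 2*y dy. When y = 0, u = 1; when y = 3, u = 10.
The integral becomes 4·∫ u**3 du from 1 to 10, with antiderivative u**4.
Back in y: F(y) = (y**2 + 1)**4.
Then F(3) - F(0) = (10000) - (1) = 9999.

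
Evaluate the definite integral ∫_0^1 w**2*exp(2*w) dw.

Integrate by parts twice (u = w^2, dv = exp(2*w) dw).
An antiderivative is F(w) = (2*w**2 - 2*w + 1)*exp(2*w)/4.
Then F(1) - F(0) = (exp(2)/4) - (1/4) = -1/4 + exp(2)/4.

-1/4 + exp(2)/4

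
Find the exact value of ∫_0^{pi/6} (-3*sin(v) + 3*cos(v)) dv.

An antiderivative is F(v) = 3*sin(v) + 3*cos(v).
Then F(pi/6) - F(0) = (3/2 + 3*sqrt(3)/2) - (3) = -3/2 + 3*sqrt(3)/2.

-3/2 + 3*sqrt(3)/2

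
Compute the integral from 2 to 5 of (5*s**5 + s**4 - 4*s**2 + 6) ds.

134481/10

By the power rule, an antiderivative is F(s) = 5*s**6/6 + s**5/5 - 4*s**3/3 + 6*s.
Then F(5) - F(2) = (81055/6) - (916/15) = 134481/10.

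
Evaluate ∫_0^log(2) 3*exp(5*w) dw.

93/5

Let u = exp(w), so du = exp(w) dw. When w = 0, u = 1; when w = log(2), u = 2.
The integral becomes 3·∫ u**4 du from 1 to 2, with antiderivative 3*u**5/5.
Back in w: F(w) = 3*exp(5*w)/5.
Then F(log(2)) - F(0) = (96/5) - (3/5) = 93/5.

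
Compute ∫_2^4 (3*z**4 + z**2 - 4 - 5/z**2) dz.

36277/60

By the power rule, an antiderivative is F(z) = 3*z**5/5 + z**3/3 - 4*z + 5/z.
Then F(4) - F(2) = (37259/60) - (491/30) = 36277/60.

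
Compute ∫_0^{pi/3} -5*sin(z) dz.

An antiderivative is F(z) = 5*cos(z).
Then F(pi/3) - F(0) = (5/2) - (5) = -5/2.

-5/2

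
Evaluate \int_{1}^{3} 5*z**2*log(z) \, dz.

-130/9 + 45*log(3)

Integrate by parts once (u = ln z, dv = 5*z**2 dz).
An antiderivative is F(z) = 5*z**3*(3*log(z) - 1)/9.
Then F(3) - F(1) = (-15 + 45*log(3)) - (-5/9) = -130/9 + 45*log(3).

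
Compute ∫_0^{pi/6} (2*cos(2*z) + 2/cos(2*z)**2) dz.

An antiderivative is F(z) = sin(2*z) + tan(2*z).
Then F(pi/6) - F(0) = (3*sqrt(3)/2) - (0) = 3*sqrt(3)/2.

3*sqrt(3)/2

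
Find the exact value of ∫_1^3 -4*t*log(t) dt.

Integrate by parts once (u = ln t, dv = -4*t dt).
An antiderivative is F(t) = -t**2*(2*log(t) - 1).
Then F(3) - F(1) = (9 - 18*log(3)) - (1) = 8 - 18*log(3).

8 - 18*log(3)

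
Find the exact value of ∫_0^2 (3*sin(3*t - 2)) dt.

cos(2) - cos(4)

Let u = 3*t - 2, so du = 3 dt. When t = 0, u = -2; when t = 2, u = 4.
The integral becomes ∫ sin(u) du from -2 to 4, with antiderivative -cos(u).
Back in t: F(t) = -cos(3*t - 2).
Then F(2) - F(0) = (-cos(4)) - (-cos(2)) = cos(2) - cos(4).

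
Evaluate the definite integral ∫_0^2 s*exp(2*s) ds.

1/4 + 3*exp(4)/4

Integrate by parts once (u = s, dv = exp(2*s) ds).
An antiderivative is F(s) = (2*s - 1)*exp(2*s)/4.
Then F(2) - F(0) = (3*exp(4)/4) - (-1/4) = 1/4 + 3*exp(4)/4.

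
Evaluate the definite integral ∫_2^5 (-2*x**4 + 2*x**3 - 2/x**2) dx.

-9333/10

By the power rule, an antiderivative is F(x) = -2*x**5/5 + x**4/2 + 2/x.
Then F(5) - F(2) = (-9371/10) - (-19/5) = -9333/10.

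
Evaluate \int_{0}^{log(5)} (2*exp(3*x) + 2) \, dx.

log(25) + 248/3

An antiderivative is F(x) = 2*exp(3*x)/3 + 2*x.
Then F(log(5)) - F(0) = (log(25) + 250/3) - (2/3) = log(25) + 248/3.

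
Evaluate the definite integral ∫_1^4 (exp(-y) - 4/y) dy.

An antiderivative is F(y) = -4*log(y) - exp(-y).
Then F(4) - F(1) = (-8*log(2) - exp(-4)) - (-exp(-1)) = -8*log(2) - exp(-4) + exp(-1).

-8*log(2) - exp(-4) + exp(-1)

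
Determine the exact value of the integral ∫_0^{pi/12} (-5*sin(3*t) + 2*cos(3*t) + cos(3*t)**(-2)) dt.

An antiderivative is F(t) = 2*sin(3*t)/3 + 5*cos(3*t)/3 + tan(3*t)/3.
Then F(pi/12) - F(0) = (1/3 + 7*sqrt(2)/6) - (5/3) = -4/3 + 7*sqrt(2)/6.

-4/3 + 7*sqrt(2)/6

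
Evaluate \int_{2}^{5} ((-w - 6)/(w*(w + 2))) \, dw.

-3*log(5) - log(2) + 2*log(7)

Factor the denominator: w**2 + 2*w = (w + 2)w.
Partial fractions: (-w - 6)/(w*(w + 2)) = 2/(w + 2) - 3/w.
An antiderivative is F(w) = -3*log(w) + 2*log(w + 2).
Then F(5) - F(2) = (-3*log(5) + 2*log(7)) - (log(2)) = -3*log(5) - log(2) + 2*log(7).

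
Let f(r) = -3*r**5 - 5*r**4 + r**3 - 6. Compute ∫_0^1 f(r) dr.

By the power rule, an antiderivative is F(r) = -r**6/2 - r**5 + r**4/4 - 6*r.
Then F(1) - F(0) = (-29/4) - (0) = -29/4.

-29/4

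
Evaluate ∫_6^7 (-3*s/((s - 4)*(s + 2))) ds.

log(32/81)

Factor the denominator: s**2 - 2*s - 8 = (s + 2)(s - 4).
Partial fractions: -3*s/((s - 4)*(s + 2)) = -1/(s + 2) - 2/(s - 4).
An antiderivative is F(s) = -2*log(s - 4) - log(s + 2).
Then F(7) - F(6) = (-log(81)) - (-log(32)) = log(32/81).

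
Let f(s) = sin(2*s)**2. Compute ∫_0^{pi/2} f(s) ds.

Use the identity sin^2(2*s) = (1 - cos(4*s))/2.
An antiderivative is F(s) = s/2 - sin(4*s)/8.
Then F(pi/2) - F(0) = (pi/4) - (0) = pi/4.

pi/4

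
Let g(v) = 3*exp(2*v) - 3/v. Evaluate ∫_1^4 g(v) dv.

An antiderivative is F(v) = 3*exp(2*v)/2 - 3*log(v).
Then F(4) - F(1) = (-log(64) + 3*exp(8)/2) - (3*exp(2)/2) = -3*exp(2)/2 - log(64) + 3*exp(8)/2.

-3*exp(2)/2 - log(64) + 3*exp(8)/2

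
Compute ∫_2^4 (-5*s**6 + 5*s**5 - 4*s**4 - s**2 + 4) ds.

By the power rule, an antiderivative is F(s) = -5*s**7/7 + 5*s**6/6 - 4*s**5/5 - s**3/3 + 4*s.
Then F(4) - F(2) = (-318992/35) - (-6128/105) = -950848/105.

-950848/105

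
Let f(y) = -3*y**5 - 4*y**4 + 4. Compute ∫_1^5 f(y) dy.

By the power rule, an antiderivative is F(y) = -y**6/2 - 4*y**5/5 + 4*y.
Then F(5) - F(1) = (-20585/2) - (27/10) = -51476/5.

-51476/5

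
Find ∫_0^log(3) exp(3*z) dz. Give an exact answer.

26/3

Let u = exp(z), so du = exp(z) dz. When z = 0, u = 1; when z = log(3), u = 3.
The integral becomes ∫ u**2 du from 1 to 3, with antiderivative u**3/3.
Back in z: F(z) = exp(3*z)/3.
Then F(log(3)) - F(0) = (9) - (1/3) = 26/3.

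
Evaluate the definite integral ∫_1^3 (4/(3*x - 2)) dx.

An antiderivative is F(x) = 4*log(3*x - 2)/3.
Then F(3) - F(1) = (4*log(7)/3) - (0) = 4*log(7)/3.

4*log(7)/3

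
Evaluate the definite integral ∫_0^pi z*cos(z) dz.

Integrate by parts once (u = z, dv = cos(z) dz).
An antiderivative is F(z) = z*sin(z) + cos(z).
Then F(pi) - F(0) = (-1) - (1) = -2.

-2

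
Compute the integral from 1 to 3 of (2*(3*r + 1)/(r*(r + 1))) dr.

Factor the denominator: r**2 + r = (r + 1)r.
Partial fractions: 2*(3*r + 1)/(r*(r + 1)) = 4/(r + 1) + 2/r.
An antiderivative is F(r) = 2*log(r) + 4*log(r + 1).
Then F(3) - F(1) = (2*log(3) + 8*log(2)) - (log(16)) = 2*log(3) + 4*log(2).

2*log(3) + 4*log(2)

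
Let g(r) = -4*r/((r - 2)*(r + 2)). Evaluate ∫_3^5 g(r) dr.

Factor the denominator: r**2 - 4 = (r + 2)(r - 2).
Partial fractions: -4*r/((r - 2)*(r + 2)) = -2/(r + 2) - 2/(r - 2).
An antiderivative is F(r) = -2*log(r - 2) - 2*log(r + 2).
Then F(5) - F(3) = (-2*log(7) - 2*log(3)) - (-log(25)) = -2*log(7) - 2*log(3) + 2*log(5).

-2*log(7) - 2*log(3) + 2*log(5)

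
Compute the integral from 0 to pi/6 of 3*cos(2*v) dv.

3*sqrt(3)/4

An antiderivative is F(v) = 3*sin(2*v)/2.
Then F(pi/6) - F(0) = (3*sqrt(3)/4) - (0) = 3*sqrt(3)/4.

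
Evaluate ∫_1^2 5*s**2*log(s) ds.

-35/9 + 40*log(2)/3

Integrate by parts once (u = ln s, dv = 5*s**2 ds).
An antiderivative is F(s) = 5*s**3*(3*log(s) - 1)/9.
Then F(2) - F(1) = (-40/9 + 40*log(2)/3) - (-5/9) = -35/9 + 40*log(2)/3.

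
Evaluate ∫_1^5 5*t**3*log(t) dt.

Integrate by parts once (u = ln t, dv = 5*t**3 dt).
An antiderivative is F(t) = 5*t**4*(4*log(t) - 1)/16.
Then F(5) - F(1) = (-3125/16 + 3125*log(5)/4) - (-5/16) = -195 + 3125*log(5)/4.

-195 + 3125*log(5)/4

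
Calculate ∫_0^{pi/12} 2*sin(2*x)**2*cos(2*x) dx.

Let u = sin(2*x), so du = 2*cos(2*x) dx. When x = 0, u = 0; when x = pi/12, u = 1/2.
The integral becomes ∫ u**2 du from 0 to 1/2, with antiderivative u**3/3.
Back in x: F(x) = sin(2*x)**3/3.
Then F(pi/12) - F(0) = (1/24) - (0) = 1/24.

1/24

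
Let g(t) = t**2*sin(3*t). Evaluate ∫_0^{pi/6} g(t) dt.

-2/27 + pi/27

Integrate by parts twice (u = t^2, dv = sin(3*t) dt).
An antiderivative is F(t) = -t**2*cos(3*t)/3 + 2*t*sin(3*t)/9 + 2*cos(3*t)/27.
Then F(pi/6) - F(0) = (pi/27) - (2/27) = -2/27 + pi/27.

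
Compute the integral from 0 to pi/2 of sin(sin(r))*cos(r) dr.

Let u = sin(r), so du = cos(r) dr. When r = 0, u = 0; when r = pi/2, u = 1.
The integral becomes ∫ sin(u) du from 0 to 1, with antiderivative -cos(u).
Back in r: F(r) = -cos(sin(r)).
Then F(pi/2) - F(0) = (-cos(1)) - (-1) = 1 - cos(1).

1 - cos(1)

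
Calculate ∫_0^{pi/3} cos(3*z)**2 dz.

pi/6

Use the identity cos^2(3*z) = (1 + cos(6*z))/2.
An antiderivative is F(z) = z/2 + sin(6*z)/12.
Then F(pi/3) - F(0) = (pi/6) - (0) = pi/6.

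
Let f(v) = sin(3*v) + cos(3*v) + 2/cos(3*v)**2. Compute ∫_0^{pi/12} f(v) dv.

An antiderivative is F(v) = sin(3*v)/3 - cos(3*v)/3 + 2*tan(3*v)/3.
Then F(pi/12) - F(0) = (2/3) - (-1/3) = 1.

1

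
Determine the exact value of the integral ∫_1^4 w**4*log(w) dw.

Integrate by parts once (u = ln w, dv = w**4 dw).
An antiderivative is F(w) = w**5*(5*log(w) - 1)/25.
Then F(4) - F(1) = (-1024/25 + 2048*log(2)/5) - (-1/25) = -1023/25 + 2048*log(2)/5.

-1023/25 + 2048*log(2)/5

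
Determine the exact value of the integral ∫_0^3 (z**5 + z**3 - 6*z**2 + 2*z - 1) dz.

375/4

By the power rule, an antiderivative is F(z) = z**6/6 + z**4/4 - 2*z**3 + z**2 - z.
Then F(3) - F(0) = (375/4) - (0) = 375/4.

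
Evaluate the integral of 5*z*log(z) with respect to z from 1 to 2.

-15/4 + 10*log(2)

Integrate by parts once (u = ln z, dv = 5*z dz).
An antiderivative is F(z) = 5*z**2*(2*log(z) - 1)/4.
Then F(2) - F(1) = (-5 + 10*log(2)) - (-5/4) = -15/4 + 10*log(2).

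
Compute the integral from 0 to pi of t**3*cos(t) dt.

12 - 3*pi**2

Integrate by parts 3 times (u = t^3, dv = cos(t) dt).
An antiderivative is F(t) = t**3*sin(t) + 3*t**2*cos(t) - 6*t*sin(t) - 6*cos(t).
Then F(pi) - F(0) = (6 - 3*pi**2) - (-6) = 12 - 3*pi**2.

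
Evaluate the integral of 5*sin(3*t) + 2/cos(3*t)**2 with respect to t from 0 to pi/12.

An antiderivative is F(t) = -5*cos(3*t)/3 + 2*tan(3*t)/3.
Then F(pi/12) - F(0) = (2/3 - 5*sqrt(2)/6) - (-5/3) = 7/3 - 5*sqrt(2)/6.

7/3 - 5*sqrt(2)/6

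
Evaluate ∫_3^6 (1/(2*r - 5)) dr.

An antiderivative is F(r) = log(2*r - 5)/2.
Then F(6) - F(3) = (log(7)/2) - (0) = log(7)/2.

log(7)/2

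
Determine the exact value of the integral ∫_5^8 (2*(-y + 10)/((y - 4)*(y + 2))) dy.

Factor the denominator: y**2 - 2*y - 8 = (y + 2)(y - 4).
Partial fractions: 2*(-y + 10)/((y - 4)*(y + 2)) = -4/(y + 2) + 2/(y - 4).
An antiderivative is F(y) = 2*log(y - 4) - 4*log(y + 2).
Then F(8) - F(5) = (-4*log(5)) - (-4*log(7)) = -4*log(5) + 4*log(7).

-4*log(5) + 4*log(7)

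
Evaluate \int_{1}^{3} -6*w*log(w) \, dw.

Integrate by parts once (u = ln w, dv = -6*w dw).
An antiderivative is F(w) = -3*w**2*(2*log(w) - 1)/2.
Then F(3) - F(1) = (27/2 - 27*log(3)) - (3/2) = 12 - 27*log(3).

12 - 27*log(3)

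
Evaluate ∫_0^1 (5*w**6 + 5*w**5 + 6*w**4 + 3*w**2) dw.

787/210

By the power rule, an antiderivative is F(w) = 5*w**7/7 + 5*w**6/6 + 6*w**5/5 + w**3.
Then F(1) - F(0) = (787/210) - (0) = 787/210.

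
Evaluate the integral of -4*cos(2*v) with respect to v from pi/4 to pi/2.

2

An antiderivative is F(v) = -2*sin(2*v).
Then F(pi/2) - F(pi/4) = (0) - (-2) = 2.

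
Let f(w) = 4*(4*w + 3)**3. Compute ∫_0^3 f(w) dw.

Let u = 4*w + 3, so du = 4 dw. When w = 0, u = 3; when w = 3, u = 15.
The integral becomes ∫ u**3 du from 3 to 15, with antiderivative u**4/4.
Back in w: F(w) = (4*w + 3)**4/4.
Then F(3) - F(0) = (50625/4) - (81/4) = 12636.

12636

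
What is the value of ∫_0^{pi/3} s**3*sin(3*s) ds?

pi*(-6 + pi**2)/81

Integrate by parts 3 times (u = s^3, dv = sin(3*s) ds).
An antiderivative is F(s) = -s**3*cos(3*s)/3 + s**2*sin(3*s)/3 + 2*s*cos(3*s)/9 - 2*sin(3*s)/27.
Then F(pi/3) - F(0) = (pi*(-6 + pi**2)/81) - (0) = pi*(-6 + pi**2)/81.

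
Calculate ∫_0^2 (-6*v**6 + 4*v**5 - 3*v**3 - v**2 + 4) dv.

-516/7

By the power rule, an antiderivative is F(v) = -6*v**7/7 + 2*v**6/3 - 3*v**4/4 - v**3/3 + 4*v.
Then F(2) - F(0) = (-516/7) - (0) = -516/7.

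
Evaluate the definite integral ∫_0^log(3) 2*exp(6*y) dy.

728/3

Let u = exp(y), so du = exp(y) dy. When y = 0, u = 1; when y = log(3), u = 3.
The integral becomes 2·∫ u**5 du from 1 to 3, with antiderivative u**6/3.
Back in y: F(y) = exp(6*y)/3.
Then F(log(3)) - F(0) = (243) - (1/3) = 728/3.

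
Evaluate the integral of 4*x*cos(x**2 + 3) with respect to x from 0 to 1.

2*sin(4) - 2*sin(3)

Let u = x**2 + 3, so du = 2*x dx. When x = 0, u = 3; when x = 1, u = 4.
The integral becomes 2·∫ cos(u) du from 3 to 4, with antiderivative 2*sin(u).
Back in x: F(x) = 2*sin(x**2 + 3).
Then F(1) - F(0) = (2*sin(4)) - (2*sin(3)) = 2*sin(4) - 2*sin(3).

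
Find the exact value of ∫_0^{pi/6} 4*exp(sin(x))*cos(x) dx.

Let u = sin(x), so du = cos(x) dx. When x = 0, u = 0; when x = pi/6, u = 1/2.
The integral becomes 4·∫ exp(u) du from 0 to 1/2, with antiderivative 4*exp(u).
Back in x: F(x) = 4*exp(sin(x)).
Then F(pi/6) - F(0) = (4*exp(1/2)) - (4) = -4 + 4*exp(1/2).

-4 + 4*exp(1/2)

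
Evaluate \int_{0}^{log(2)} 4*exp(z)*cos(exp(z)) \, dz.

Let u = exp(z), so du = exp(z) dz. When z = 0, u = 1; when z = log(2), u = 2.
The integral becomes 4·∫ cos(u) du from 1 to 2, with antiderivative 4*sin(u).
Back in z: F(z) = 4*sin(exp(z)).
Then F(log(2)) - F(0) = (4*sin(2)) - (4*sin(1)) = -4*sin(1) + 4*sin(2).

-4*sin(1) + 4*sin(2)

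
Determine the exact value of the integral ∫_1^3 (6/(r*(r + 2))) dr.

Factor the denominator: r**2 + 2*r = (r + 2)r.
Partial fractions: 6/(r*(r + 2)) = -3/(r + 2) + 3/r.
An antiderivative is F(r) = 3*log(r) - 3*log(r + 2).
Then F(3) - F(1) = (-3*log(5) + 3*log(3)) - (-log(27)) = -3*log(5) + 6*log(3).

-3*log(5) + 6*log(3)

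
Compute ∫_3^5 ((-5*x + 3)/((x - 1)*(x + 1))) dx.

log(8/81)

Factor the denominator: x**2 - 1 = (x + 1)(x - 1).
Partial fractions: (-5*x + 3)/((x - 1)*(x + 1)) = -4/(x + 1) - 1/(x - 1).
An antiderivative is F(x) = -log(x - 1) - 4*log(x + 1).
Then F(5) - F(3) = (-4*log(3) - 6*log(2)) - (-9*log(2)) = log(8/81).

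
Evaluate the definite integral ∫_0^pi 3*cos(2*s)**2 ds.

Use the identity cos^2(2*s) = (1 + cos(4*s))/2.
An antiderivative is F(s) = 3*s/2 + 3*sin(4*s)/8.
Then F(pi) - F(0) = (3*pi/2) - (0) = 3*pi/2.

3*pi/2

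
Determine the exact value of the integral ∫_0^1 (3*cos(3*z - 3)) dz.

Let u = 3*z - 3, so du = 3 dz. When z = 0, u = -3; when z = 1, u = 0.
The integral becomes ∫ cos(u) du from -3 to 0, with antiderivative sin(u).
Back in z: F(z) = sin(3*z - 3).
Then F(1) - F(0) = (0) - (-sin(3)) = sin(3).

sin(3)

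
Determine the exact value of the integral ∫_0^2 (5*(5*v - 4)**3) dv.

Let u = 5*v - 4, so du = 5 dv. When v = 0, u = -4; when v = 2, u = 6.
The integral becomes ∫ u**3 du from -4 to 6, with antiderivative u**4/4.
Back in v: F(v) = (5*v - 4)**4/4.
Then F(2) - F(0) = (324) - (64) = 260.

260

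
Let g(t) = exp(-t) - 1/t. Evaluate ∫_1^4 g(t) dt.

(-log(4**exp(4)) - 1 + exp(3))*exp(-4)

An antiderivative is F(t) = -log(t) - exp(-t).
Then F(4) - F(1) = ((-log(4**exp(4)) - 1)*exp(-4)) - (-exp(-1)) = (-log(4**exp(4)) - 1 + exp(3))*exp(-4).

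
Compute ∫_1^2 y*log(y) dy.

Integrate by parts once (u = ln y, dv = y dy).
An antiderivative is F(y) = y**2*(2*log(y) - 1)/4.
Then F(2) - F(1) = (-1 + log(4)) - (-1/4) = -3/4 + log(4).

-3/4 + log(4)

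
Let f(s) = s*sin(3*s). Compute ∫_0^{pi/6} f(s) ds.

1/9

Integrate by parts once (u = s, dv = sin(3*s) ds).
An antiderivative is F(s) = -s*cos(3*s)/3 + sin(3*s)/9.
Then F(pi/6) - F(0) = (1/9) - (0) = 1/9.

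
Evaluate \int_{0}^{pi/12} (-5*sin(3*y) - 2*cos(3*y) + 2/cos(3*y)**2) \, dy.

An antiderivative is F(y) = -2*sin(3*y)/3 + 5*cos(3*y)/3 + 2*tan(3*y)/3.
Then F(pi/12) - F(0) = (2/3 + sqrt(2)/2) - (5/3) = -1 + sqrt(2)/2.

-1 + sqrt(2)/2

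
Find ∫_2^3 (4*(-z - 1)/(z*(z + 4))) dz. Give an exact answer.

-3*log(7) + 2*log(3) + 4*log(2)

Factor the denominator: z**2 + 4*z = (z + 4)z.
Partial fractions: 4*(-z - 1)/(z*(z + 4)) = -3/(z + 4) - 1/z.
An antiderivative is F(z) = -log(z) - 3*log(z + 4).
Then F(3) - F(2) = (-3*log(7) - log(3)) - (-3*log(3) - 4*log(2)) = -3*log(7) + 2*log(3) + 4*log(2).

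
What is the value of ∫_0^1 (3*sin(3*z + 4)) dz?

Let u = 3*z + 4, so du = 3 dz. When z = 0, u = 4; when z = 1, u = 7.
The integral becomes ∫ sin(u) du from 4 to 7, with antiderivative -cos(u).
Back in z: F(z) = -cos(3*z + 4).
Then F(1) - F(0) = (-cos(7)) - (-cos(4)) = -cos(7) + cos(4).

-cos(7) + cos(4)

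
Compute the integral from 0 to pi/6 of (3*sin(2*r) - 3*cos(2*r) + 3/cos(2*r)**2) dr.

An antiderivative is F(r) = -3*sin(2*r)/2 - 3*cos(2*r)/2 + 3*tan(2*r)/2.
Then F(pi/6) - F(0) = (-3/4 + 3*sqrt(3)/4) - (-3/2) = 3/4 + 3*sqrt(3)/4.

3/4 + 3*sqrt(3)/4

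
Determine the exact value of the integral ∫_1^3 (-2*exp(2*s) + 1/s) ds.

An antiderivative is F(s) = -exp(2*s) + log(s).
Then F(3) - F(1) = (-exp(6) + log(3)) - (-exp(2)) = -exp(6) + log(3) + exp(2).

-exp(6) + log(3) + exp(2)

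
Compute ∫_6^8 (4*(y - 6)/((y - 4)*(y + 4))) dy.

Factor the denominator: y**2 - 16 = (y + 4)(y - 4).
Partial fractions: 4*(y - 6)/((y - 4)*(y + 4)) = 5/(y + 4) - 1/(y - 4).
An antiderivative is F(y) = -log(y - 4) + 5*log(y + 4).
Then F(8) - F(6) = (5*log(3) + 8*log(2)) - (4*log(2) + 5*log(5)) = -5*log(5) + 4*log(2) + 5*log(3).

-5*log(5) + 4*log(2) + 5*log(3)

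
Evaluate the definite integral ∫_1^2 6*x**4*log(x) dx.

Integrate by parts once (u = ln x, dv = 6*x**4 dx).
An antiderivative is F(x) = 6*x**5*(5*log(x) - 1)/25.
Then F(2) - F(1) = (-192/25 + 192*log(2)/5) - (-6/25) = -186/25 + 192*log(2)/5.

-186/25 + 192*log(2)/5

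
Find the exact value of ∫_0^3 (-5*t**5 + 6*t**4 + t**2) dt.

By the power rule, an antiderivative is F(t) = -5*t**6/6 + 6*t**5/5 + t**3/3.
Then F(3) - F(0) = (-3069/10) - (0) = -3069/10.

-3069/10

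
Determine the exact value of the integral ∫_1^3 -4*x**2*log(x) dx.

104/9 - 36*log(3)

Integrate by parts once (u = ln x, dv = -4*x**2 dx).
An antiderivative is F(x) = -4*x**3*(3*log(x) - 1)/9.
Then F(3) - F(1) = (12 - 36*log(3)) - (4/9) = 104/9 - 36*log(3).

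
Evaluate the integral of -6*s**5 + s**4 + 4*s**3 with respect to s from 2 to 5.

By the power rule, an antiderivative is F(s) = -s**6 + s**5/5 + s**4.
Then F(5) - F(2) = (-14375) - (-208/5) = -71667/5.

-71667/5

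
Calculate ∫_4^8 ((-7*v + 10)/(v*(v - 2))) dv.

-5*log(2) - 2*log(3)

Factor the denominator: v**2 - 2*v = v(v - 2).
Partial fractions: (-7*v + 10)/(v*(v - 2)) = -5/v - 2/(v - 2).
An antiderivative is F(v) = -5*log(v) - 2*log(v - 2).
Then F(8) - F(4) = (-17*log(2) - 2*log(3)) - (-12*log(2)) = -5*log(2) - 2*log(3).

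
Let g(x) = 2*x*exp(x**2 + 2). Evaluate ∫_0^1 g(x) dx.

Let u = x**2 + 2, so du = 2*x dx. When x = 0, u = 2; when x = 1, u = 3.
The integral becomes ∫ exp(u) du from 2 to 3, with antiderivative exp(u).
Back in x: F(x) = exp(x**2 + 2).
Then F(1) - F(0) = (exp(3)) - (exp(2)) = -exp(2) + exp(3).

-exp(2) + exp(3)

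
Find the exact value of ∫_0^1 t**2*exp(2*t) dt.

-1/4 + exp(2)/4

Integrate by parts twice (u = t^2, dv = exp(2*t) dt).
An antiderivative is F(t) = (2*t**2 - 2*t + 1)*exp(2*t)/4.
Then F(1) - F(0) = (exp(2)/4) - (1/4) = -1/4 + exp(2)/4.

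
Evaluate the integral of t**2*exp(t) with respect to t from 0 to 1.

-2 + E

Integrate by parts twice (u = t^2, dv = exp(t) dt).
An antiderivative is F(t) = (t**2 - 2*t + 2)*exp(t).
Then F(1) - F(0) = (E) - (2) = -2 + E.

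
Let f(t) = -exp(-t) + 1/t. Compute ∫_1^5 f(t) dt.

An antiderivative is F(t) = log(t) + exp(-t).
Then F(5) - F(1) = (exp(-5) + log(5)) - (exp(-1)) = -exp(-1) + exp(-5) + log(5).

-exp(-1) + exp(-5) + log(5)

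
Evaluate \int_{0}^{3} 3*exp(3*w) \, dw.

-1 + exp(9)

Let u = 3*w, so du = 3 dw. When w = 0, u = 0; when w = 3, u = 9.
The integral becomes ∫ exp(u) du from 0 to 9, with antiderivative exp(u).
Back in w: F(w) = exp(3*w).
Then F(3) - F(0) = (exp(9)) - (1) = -1 + exp(9).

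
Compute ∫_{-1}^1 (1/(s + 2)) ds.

An antiderivative is F(s) = log(s + 2).
Then F(1) - F(-1) = (log(3)) - (0) = log(3).

log(3)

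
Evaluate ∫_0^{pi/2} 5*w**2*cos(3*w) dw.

Integrate by parts twice (u = w^2, dv = 5*cos(3*w) dw).
An antiderivative is F(w) = 5*w**2*sin(3*w)/3 + 10*w*cos(3*w)/9 - 10*sin(3*w)/27.
Then F(pi/2) - F(0) = (10/27 - 5*pi**2/12) - (0) = 10/27 - 5*pi**2/12.

10/27 - 5*pi**2/12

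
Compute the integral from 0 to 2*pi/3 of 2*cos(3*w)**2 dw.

2*pi/3

Use the identity cos^2(3*w) = (1 + cos(6*w))/2.
An antiderivative is F(w) = w + sin(6*w)/6.
Then F(2*pi/3) - F(0) = (2*pi/3) - (0) = 2*pi/3.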